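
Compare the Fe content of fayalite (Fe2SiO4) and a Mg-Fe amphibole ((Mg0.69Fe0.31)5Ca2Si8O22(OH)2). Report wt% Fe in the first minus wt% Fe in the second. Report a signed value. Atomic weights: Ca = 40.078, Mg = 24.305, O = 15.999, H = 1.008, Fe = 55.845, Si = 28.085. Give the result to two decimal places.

Fe in Fe2SiO4: molar mass 203.771 g/mol; 2×55.845 = 111.690 g → 54.81 wt%.
Fe in (Mg0.69Fe0.31)5Ca2Si8O22(OH)2: molar mass 861.240 g/mol; 1.55×55.845 = 86.560 g → 10.05 wt%.
Difference = 54.81 − 10.05 = 44.76 percentage points.

44.76 percentage points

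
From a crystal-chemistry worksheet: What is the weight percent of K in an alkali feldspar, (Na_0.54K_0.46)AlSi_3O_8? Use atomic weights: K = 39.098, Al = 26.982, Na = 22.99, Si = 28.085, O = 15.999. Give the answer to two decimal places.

6.67 mass %

Molar mass of (Na_0.54K_0.46)AlSi_3O_8: 0.54×22.99 + 0.46×39.098 + 1×26.982 + 3×28.085 + 8×15.999 = 269.629 g/mol.
Mass of K per formula unit: 0.46 × 39.098 = 17.985 g.
Weight fraction K = 17.985 / 269.629 = 0.0667.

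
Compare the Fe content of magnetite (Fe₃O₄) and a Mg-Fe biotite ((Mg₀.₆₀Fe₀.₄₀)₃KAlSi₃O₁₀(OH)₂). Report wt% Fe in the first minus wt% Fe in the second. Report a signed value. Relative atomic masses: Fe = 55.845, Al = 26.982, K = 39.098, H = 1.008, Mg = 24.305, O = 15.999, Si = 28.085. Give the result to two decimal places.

Fe in Fe₃O₄: molar mass 231.531 g/mol; 3×55.845 = 167.535 g → 72.36 wt%.
Fe in (Mg₀.₆₀Fe₀.₄₀)₃KAlSi₃O₁₀(OH)₂: molar mass 455.102 g/mol; 1.20×55.845 = 67.014 g → 14.73 wt%.
Difference = 72.36 − 14.73 = 57.63 percentage points.

57.63 percentage points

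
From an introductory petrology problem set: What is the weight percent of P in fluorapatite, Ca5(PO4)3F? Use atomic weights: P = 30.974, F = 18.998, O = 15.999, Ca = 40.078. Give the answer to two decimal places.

18.43 mass %

Molar mass of Ca5(PO4)3F: 5×40.078 + 3×30.974 + 12×15.999 + 1×18.998 = 504.298 g/mol.
Mass of P per formula unit: 3 × 30.974 = 92.922 g.
Weight fraction P = 92.922 / 504.298 = 0.1843.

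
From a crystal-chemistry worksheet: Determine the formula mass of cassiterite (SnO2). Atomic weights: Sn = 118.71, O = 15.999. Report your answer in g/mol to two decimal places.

Sn: 1 × 118.71 = 118.7100
O: 2 × 15.999 = 31.9980
Summing the contributions gives the formula mass.

150.71 g/mol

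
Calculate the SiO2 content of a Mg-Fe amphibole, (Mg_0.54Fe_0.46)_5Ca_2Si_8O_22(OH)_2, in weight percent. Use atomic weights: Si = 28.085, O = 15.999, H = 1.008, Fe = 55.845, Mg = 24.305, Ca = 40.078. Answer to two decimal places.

54.32 wt%

M((Mg_0.54Fe_0.46)_5Ca_2Si_8O_22(OH)_2) = 884.895 g/mol; M(SiO2) = 60.083 g/mol.
Moles SiO2 per formula unit = 8 Si ÷ 1 = 8.0000.
SiO2 fraction = (8.0000 × 60.083) / 884.895 = 480.664/884.895 = 0.5432.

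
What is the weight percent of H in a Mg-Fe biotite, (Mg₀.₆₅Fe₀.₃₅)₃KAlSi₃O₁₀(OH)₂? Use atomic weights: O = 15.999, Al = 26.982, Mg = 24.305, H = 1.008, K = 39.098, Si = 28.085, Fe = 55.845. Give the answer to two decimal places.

0.45 mass %

M((Mg₀.₆₅Fe₀.₃₅)₃KAlSi₃O₁₀(OH)₂) = 450.371 g/mol.
H contributes 2 × 1.008 = 2.016 g per mole.
2.016/450.371 = 0.0045 → 0.45%.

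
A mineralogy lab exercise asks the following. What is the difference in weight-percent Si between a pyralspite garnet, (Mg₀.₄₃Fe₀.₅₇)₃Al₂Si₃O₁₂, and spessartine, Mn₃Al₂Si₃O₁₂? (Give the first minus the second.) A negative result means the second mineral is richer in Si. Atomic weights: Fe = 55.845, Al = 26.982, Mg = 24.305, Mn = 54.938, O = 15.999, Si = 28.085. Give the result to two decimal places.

1.41 percentage points

Si in (Mg₀.₄₃Fe₀.₅₇)₃Al₂Si₃O₁₂: molar mass 457.055 g/mol; 3×28.085 = 84.255 g → 18.43 wt%.
Si in Mn₃Al₂Si₃O₁₂: molar mass 495.021 g/mol; 3×28.085 = 84.255 g → 17.02 wt%.
Difference = 18.43 − 17.02 = 1.41 percentage points.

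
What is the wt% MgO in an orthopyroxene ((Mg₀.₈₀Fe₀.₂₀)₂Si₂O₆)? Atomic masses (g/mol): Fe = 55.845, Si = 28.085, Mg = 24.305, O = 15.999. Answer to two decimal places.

30.22 wt%

Molar mass of (Mg₀.₈₀Fe₀.₂₀)₂Si₂O₆ = 1.60*24.305 + 0.40*55.845 + 2*28.085 + 6*15.999 = 213.390 g/mol.
Each formula unit contains 1.60 Mg, equivalent to 1.60/1 = 1.6000 mol MgO.
M(MgO) = 1×24.305 + 1×15.999 = 40.304 g/mol.
Mass of MgO per formula unit = 1.6000 × 40.304 = 64.486 g.
MgO wt% = 64.486 / 213.390 × 100 = 30.22%.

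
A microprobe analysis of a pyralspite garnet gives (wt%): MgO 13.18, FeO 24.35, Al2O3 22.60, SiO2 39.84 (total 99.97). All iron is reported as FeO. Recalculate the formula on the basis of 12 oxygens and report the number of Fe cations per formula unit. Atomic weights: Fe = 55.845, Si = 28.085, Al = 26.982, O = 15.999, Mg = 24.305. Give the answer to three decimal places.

MgO: 13.18/40.304 = 0.32701 mol → 0.32701 mol Mg, 0.32701 mol O.
FeO: 24.35/71.844 = 0.33893 mol → 0.33893 mol Fe, 0.33893 mol O.
Al2O3: 22.60/101.961 = 0.22165 mol → 0.44330 mol Al, 0.66495 mol O.
SiO2: 39.84/60.083 = 0.66308 mol → 0.66308 mol Si, 1.32616 mol O.
Total oxygen = 2.65705 mol. Normalization factor = 12/2.65705 = 4.51629.
Fe per 12 O = 0.33893 × 4.51629 = 1.531.

1.531 Fe apfu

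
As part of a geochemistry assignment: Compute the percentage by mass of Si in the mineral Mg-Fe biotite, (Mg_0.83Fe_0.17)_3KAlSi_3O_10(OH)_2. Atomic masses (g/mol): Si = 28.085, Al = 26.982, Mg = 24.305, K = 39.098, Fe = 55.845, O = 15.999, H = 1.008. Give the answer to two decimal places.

19.44 weight percent

Formula mass = 2.49·24.305 + 0.51·55.845 + 1·39.098 + 1·26.982 + 3·28.085 + 12·15.999 + 2·1.008 = 433.339 g/mol, of which 84.255 g is Si.
So Si makes up 84.255/433.339 = 0.1944 of the mass, i.e. 19.44%.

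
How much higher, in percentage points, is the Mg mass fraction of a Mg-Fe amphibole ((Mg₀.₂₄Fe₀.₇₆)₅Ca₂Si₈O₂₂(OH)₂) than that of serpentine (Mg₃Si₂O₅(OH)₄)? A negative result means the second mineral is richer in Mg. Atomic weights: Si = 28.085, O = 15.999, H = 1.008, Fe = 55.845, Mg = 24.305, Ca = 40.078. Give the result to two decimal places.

First mineral: 29.166 g Mg in 932.205 g formula = 3.13 wt% Mg.
Second mineral: 72.915 g Mg in 277.108 g formula = 26.31 wt% Mg.
3.13% − 26.31% gives a difference of -23.18 percentage points.

-23.18 percentage points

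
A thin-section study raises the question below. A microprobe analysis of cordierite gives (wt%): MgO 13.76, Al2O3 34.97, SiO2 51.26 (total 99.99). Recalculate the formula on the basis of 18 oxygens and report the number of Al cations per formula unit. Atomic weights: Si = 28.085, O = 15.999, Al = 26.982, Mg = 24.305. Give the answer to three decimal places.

MgO: 13.76/40.304 = 0.34141 mol → 0.34141 mol Mg, 0.34141 mol O.
Al2O3: 34.97/101.961 = 0.34297 mol → 0.68594 mol Al, 1.02891 mol O.
SiO2: 51.26/60.083 = 0.85315 mol → 0.85315 mol Si, 1.70630 mol O.
Total oxygen = 3.07662 mol. Normalization factor = 18/3.07662 = 5.85058.
Al per 18 O = 0.68594 × 5.85058 = 4.013.

4.013 Al apfu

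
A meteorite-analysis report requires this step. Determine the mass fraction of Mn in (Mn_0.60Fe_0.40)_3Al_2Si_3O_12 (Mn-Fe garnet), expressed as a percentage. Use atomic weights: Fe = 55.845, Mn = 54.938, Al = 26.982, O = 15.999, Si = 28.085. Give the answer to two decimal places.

M((Mn_0.60Fe_0.40)_3Al_2Si_3O_12) = 496.109 g/mol.
Mn contributes 1.80 × 54.938 = 98.888 g per mole.
98.888/496.109 = 0.1993 → 19.93%.

19.93 wt%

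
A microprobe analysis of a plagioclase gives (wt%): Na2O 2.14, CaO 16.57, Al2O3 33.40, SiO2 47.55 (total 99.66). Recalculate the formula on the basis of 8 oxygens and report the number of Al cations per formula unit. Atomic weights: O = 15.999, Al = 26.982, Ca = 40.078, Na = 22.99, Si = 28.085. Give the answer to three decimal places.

2.14 wt% Na2O ÷ 61.979 g/mol = 0.03453 mol, giving 0.06906 Na and 0.03453 O.
16.57 wt% CaO ÷ 56.077 g/mol = 0.29549 mol, giving 0.29549 Ca and 0.29549 O.
33.40 wt% Al2O3 ÷ 101.961 g/mol = 0.32758 mol, giving 0.65516 Al and 0.98274 O.
47.55 wt% SiO2 ÷ 60.083 g/mol = 0.79141 mol, giving 0.79141 Si and 1.58282 O.
Oxygen sums to 2.89558; scaling by 8/2.89558 = 2.76283 puts the formula on 8 O.
Al: 0.65516 × 2.76283 = 1.810 atoms per formula unit.

1.810 Al apfu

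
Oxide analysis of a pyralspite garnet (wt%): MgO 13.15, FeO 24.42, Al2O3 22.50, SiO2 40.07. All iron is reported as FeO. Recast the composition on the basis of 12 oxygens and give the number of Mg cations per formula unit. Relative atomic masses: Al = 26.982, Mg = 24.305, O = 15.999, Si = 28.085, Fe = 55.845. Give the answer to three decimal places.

MgO (M=40.304): mol = 0.32627; Mg = 0.32627, O = 0.32627.
FeO (M=71.844): mol = 0.33990; Fe = 0.33990, O = 0.33990.
Al2O3 (M=101.961): mol = 0.22067; Al = 0.44134, O = 0.66201.
SiO2 (M=60.083): mol = 0.66691; Si = 0.66691, O = 1.33382.
ΣO = 2.66200; factor = 12/ΣO = 4.50789.
Mg apfu = 0.32627 × 4.50789 = 1.471.

1.471 Mg apfu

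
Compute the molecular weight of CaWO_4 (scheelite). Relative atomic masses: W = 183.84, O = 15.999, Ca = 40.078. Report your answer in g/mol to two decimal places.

M = 1*40.078 + 1*183.84 + 4*15.999

287.91 g/mol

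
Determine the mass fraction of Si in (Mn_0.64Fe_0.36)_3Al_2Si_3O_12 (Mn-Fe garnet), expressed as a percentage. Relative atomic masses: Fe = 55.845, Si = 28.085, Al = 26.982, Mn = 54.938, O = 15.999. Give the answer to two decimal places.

Molar mass of (Mn_0.64Fe_0.36)_3Al_2Si_3O_12: 1.92*54.938 + 1.08*55.845 + 2*26.982 + 3*28.085 + 12*15.999 = 496.001 g/mol.
Mass of Si per formula unit: 3 × 28.085 = 84.255 g.
Weight fraction Si = 84.255 / 496.001 = 0.1699.

16.99 weight percent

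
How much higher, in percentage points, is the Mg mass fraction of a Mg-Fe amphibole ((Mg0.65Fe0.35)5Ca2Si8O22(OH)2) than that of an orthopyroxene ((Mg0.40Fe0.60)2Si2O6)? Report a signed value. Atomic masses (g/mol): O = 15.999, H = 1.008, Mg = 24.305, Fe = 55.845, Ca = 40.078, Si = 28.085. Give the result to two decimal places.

M((Mg0.65Fe0.35)5Ca2Si8O22(OH)2) = 867.548 g/mol, so wt% Mg = 78.991/867.548 × 100 = 9.11%.
M((Mg0.40Fe0.60)2Si2O6) = 238.622 g/mol, so wt% Mg = 19.444/238.622 × 100 = 8.15%.
9.11 − 8.15 = 0.96 pp.

0.96 percentage points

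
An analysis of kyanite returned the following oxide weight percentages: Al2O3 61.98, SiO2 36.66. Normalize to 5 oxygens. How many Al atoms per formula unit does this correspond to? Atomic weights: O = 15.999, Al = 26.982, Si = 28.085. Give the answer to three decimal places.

Al2O3 (M=101.961): mol = 0.60788; Al = 1.21576, O = 1.82364.
SiO2 (M=60.083): mol = 0.61016; Si = 0.61016, O = 1.22032.
ΣO = 3.04396; factor = 5/ΣO = 1.64260.
Al apfu = 1.21576 × 1.64260 = 1.997.

1.997 Al apfu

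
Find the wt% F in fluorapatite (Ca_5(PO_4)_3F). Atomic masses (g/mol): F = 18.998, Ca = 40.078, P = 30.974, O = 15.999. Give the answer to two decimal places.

Molar mass of Ca_5(PO_4)_3F: 5·40.078 + 3·30.974 + 12·15.999 + 1·18.998 = 504.298 g/mol.
Mass of F per formula unit: 1 × 18.998 = 18.998 g.
Weight fraction F = 18.998 / 504.298 = 0.0377.

3.77 wt%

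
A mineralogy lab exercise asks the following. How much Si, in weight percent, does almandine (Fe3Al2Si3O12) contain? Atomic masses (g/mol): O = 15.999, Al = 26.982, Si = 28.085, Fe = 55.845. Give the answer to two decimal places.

M(Fe3Al2Si3O12) = 497.742 g/mol.
Si contributes 3 × 28.085 = 84.255 g per mole.
84.255/497.742 = 0.1693 → 16.93%.

16.93 weight percent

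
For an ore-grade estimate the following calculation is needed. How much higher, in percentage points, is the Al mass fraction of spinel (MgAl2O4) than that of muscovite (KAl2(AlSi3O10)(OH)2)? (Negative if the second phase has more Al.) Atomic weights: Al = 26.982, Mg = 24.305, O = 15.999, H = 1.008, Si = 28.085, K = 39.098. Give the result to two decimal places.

M(MgAl2O4) = 142.265 g/mol, so wt% Al = 53.964/142.265 × 100 = 37.93%.
M(KAl2(AlSi3O10)(OH)2) = 398.303 g/mol, so wt% Al = 80.946/398.303 × 100 = 20.32%.
37.93 − 20.32 = 17.61 pp.

17.61 percentage points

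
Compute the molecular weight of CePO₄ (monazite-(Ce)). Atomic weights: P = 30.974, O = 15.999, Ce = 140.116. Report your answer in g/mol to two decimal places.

235.09 g/mol

The formula mass is the sum 1×140.116 + 1×30.974 + 4×15.999.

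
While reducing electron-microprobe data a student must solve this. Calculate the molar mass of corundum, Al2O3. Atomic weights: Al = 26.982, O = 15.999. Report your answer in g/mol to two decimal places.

M = 2·26.982 + 3·15.999

101.96 g/mol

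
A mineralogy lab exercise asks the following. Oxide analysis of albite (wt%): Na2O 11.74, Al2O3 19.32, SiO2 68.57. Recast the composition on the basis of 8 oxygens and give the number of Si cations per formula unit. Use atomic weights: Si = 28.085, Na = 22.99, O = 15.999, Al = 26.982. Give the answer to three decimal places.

3.003 Si apfu

11.74 wt% Na2O ÷ 61.979 g/mol = 0.18942 mol, giving 0.37884 Na and 0.18942 O.
19.32 wt% Al2O3 ÷ 101.961 g/mol = 0.18948 mol, giving 0.37896 Al and 0.56844 O.
68.57 wt% SiO2 ÷ 60.083 g/mol = 1.14125 mol, giving 1.14125 Si and 2.28250 O.
Oxygen sums to 3.04036; scaling by 8/3.04036 = 2.63127 puts the formula on 8 O.
Si: 1.14125 × 2.63127 = 3.003 atoms per formula unit.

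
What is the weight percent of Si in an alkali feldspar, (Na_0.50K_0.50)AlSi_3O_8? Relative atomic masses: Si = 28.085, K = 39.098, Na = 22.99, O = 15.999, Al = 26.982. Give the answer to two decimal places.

Formula mass = 0.50×22.99 + 0.50×39.098 + 1×26.982 + 3×28.085 + 8×15.999 = 270.273 g/mol, of which 84.255 g is Si.
So Si makes up 84.255/270.273 = 0.3117 of the mass, i.e. 31.17%.

31.17 wt%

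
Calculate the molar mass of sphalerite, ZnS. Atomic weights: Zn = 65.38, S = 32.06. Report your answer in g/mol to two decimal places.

Zn: 1 × 65.38 = 65.3800
S: 1 × 32.06 = 32.0600
Summing the contributions gives the formula mass.

97.44 g/mol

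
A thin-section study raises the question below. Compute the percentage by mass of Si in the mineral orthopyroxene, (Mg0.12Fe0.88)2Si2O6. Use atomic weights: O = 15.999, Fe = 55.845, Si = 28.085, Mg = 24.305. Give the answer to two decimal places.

Molar mass of (Mg0.12Fe0.88)2Si2O6: 0.24×24.305 + 1.76×55.845 + 2×28.085 + 6×15.999 = 256.284 g/mol.
Mass of Si per formula unit: 2 × 28.085 = 56.170 g.
Weight fraction Si = 56.170 / 256.284 = 0.2192.

21.92 wt%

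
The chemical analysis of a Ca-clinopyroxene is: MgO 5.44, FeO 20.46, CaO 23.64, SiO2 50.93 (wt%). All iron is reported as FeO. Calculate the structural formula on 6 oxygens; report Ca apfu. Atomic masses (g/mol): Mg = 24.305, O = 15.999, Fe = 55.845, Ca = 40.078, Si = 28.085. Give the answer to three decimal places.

0.997 Ca apfu

MgO (M=40.304): mol = 0.13497; Mg = 0.13497, O = 0.13497.
FeO (M=71.844): mol = 0.28478; Fe = 0.28478, O = 0.28478.
CaO (M=56.077): mol = 0.42156; Ca = 0.42156, O = 0.42156.
SiO2 (M=60.083): mol = 0.84766; Si = 0.84766, O = 1.69532.
ΣO = 2.53663; factor = 6/ΣO = 2.36534.
Ca apfu = 0.42156 × 2.36534 = 0.997.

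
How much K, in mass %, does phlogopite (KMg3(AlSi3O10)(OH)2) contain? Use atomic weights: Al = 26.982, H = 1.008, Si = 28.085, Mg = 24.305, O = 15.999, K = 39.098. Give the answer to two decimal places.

Molar mass of KMg3(AlSi3O10)(OH)2: 1×39.098 + 3×24.305 + 1×26.982 + 3×28.085 + 12×15.999 + 2×1.008 = 417.254 g/mol.
Mass of K per formula unit: 1 × 39.098 = 39.098 g.
Weight fraction K = 39.098 / 417.254 = 0.0937.

9.37 mass %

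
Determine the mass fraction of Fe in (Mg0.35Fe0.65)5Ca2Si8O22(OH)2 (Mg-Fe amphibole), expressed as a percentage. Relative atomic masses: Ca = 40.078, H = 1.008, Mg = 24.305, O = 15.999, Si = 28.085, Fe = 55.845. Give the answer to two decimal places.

Formula mass = 1.75·24.305 + 3.25·55.845 + 2·40.078 + 8·28.085 + 24·15.999 + 2·1.008 = 914.858 g/mol, of which 181.496 g is Fe.
So Fe makes up 181.496/914.858 = 0.1984 of the mass, i.e. 19.84%.

19.84 mass %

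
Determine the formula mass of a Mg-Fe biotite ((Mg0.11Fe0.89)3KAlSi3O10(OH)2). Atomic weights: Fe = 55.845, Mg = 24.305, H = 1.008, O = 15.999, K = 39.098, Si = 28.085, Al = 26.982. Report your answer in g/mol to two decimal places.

The formula mass is the sum 0.33*24.305 + 2.67*55.845 + 1*39.098 + 1*26.982 + 3*28.085 + 12*15.999 + 2*1.008.

501.47 g/mol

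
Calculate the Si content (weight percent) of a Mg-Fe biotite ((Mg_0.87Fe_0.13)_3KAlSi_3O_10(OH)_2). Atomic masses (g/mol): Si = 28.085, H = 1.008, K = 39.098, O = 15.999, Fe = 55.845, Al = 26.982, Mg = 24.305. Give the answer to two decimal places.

M((Mg_0.87Fe_0.13)_3KAlSi_3O_10(OH)_2) = 429.555 g/mol.
Si contributes 3 × 28.085 = 84.255 g per mole.
84.255/429.555 = 0.1961 → 19.61%.

19.61 weight percent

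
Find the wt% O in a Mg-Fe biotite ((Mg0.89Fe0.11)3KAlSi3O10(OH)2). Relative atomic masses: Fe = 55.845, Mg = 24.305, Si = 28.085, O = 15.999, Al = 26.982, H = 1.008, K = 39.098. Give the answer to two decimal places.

44.89 mass %

Formula mass = 2.67·24.305 + 0.33·55.845 + 1·39.098 + 1·26.982 + 3·28.085 + 12·15.999 + 2·1.008 = 427.662 g/mol, of which 191.988 g is O.
So O makes up 191.988/427.662 = 0.4489 of the mass, i.e. 44.89%.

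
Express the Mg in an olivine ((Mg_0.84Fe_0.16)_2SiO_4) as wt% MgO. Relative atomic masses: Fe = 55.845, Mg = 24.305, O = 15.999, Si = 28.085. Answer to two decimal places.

44.91 wt%

M((Mg_0.84Fe_0.16)_2SiO_4) = 150.784 g/mol; M(MgO) = 40.304 g/mol.
Moles MgO per formula unit = 1.68 Mg ÷ 1 = 1.6800.
MgO fraction = (1.6800 × 40.304) / 150.784 = 67.711/150.784 = 0.4491.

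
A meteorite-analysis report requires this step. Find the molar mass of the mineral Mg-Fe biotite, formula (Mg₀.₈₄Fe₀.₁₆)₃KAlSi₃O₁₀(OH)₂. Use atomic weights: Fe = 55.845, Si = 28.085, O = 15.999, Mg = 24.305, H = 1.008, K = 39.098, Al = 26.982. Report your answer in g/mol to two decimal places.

M = 2.52·24.305 + 0.48·55.845 + 1·39.098 + 1·26.982 + 3·28.085 + 12·15.999 + 2·1.008

432.39 g/mol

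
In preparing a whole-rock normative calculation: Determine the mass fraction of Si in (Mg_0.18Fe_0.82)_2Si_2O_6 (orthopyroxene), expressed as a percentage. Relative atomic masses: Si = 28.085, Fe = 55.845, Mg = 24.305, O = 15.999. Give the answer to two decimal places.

22.25 mass %

Formula mass = 0.36×24.305 + 1.64×55.845 + 2×28.085 + 6×15.999 = 252.500 g/mol, of which 56.170 g is Si.
So Si makes up 56.170/252.500 = 0.2225 of the mass, i.e. 22.25%.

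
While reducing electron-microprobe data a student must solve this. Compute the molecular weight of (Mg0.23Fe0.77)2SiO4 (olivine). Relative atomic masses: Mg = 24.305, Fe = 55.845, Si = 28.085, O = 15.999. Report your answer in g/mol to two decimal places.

Mg: 0.46 × 24.305 = 11.1803
Fe: 1.54 × 55.845 = 86.0013
Si: 1 × 28.085 = 28.0850
O: 4 × 15.999 = 63.9960
Summing the contributions gives the formula mass.

189.26 g/mol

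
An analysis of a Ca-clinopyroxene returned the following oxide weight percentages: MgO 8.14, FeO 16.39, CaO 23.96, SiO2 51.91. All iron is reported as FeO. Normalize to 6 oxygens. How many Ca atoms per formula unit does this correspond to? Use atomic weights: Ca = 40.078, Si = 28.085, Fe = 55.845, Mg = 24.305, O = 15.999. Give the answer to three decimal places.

0.992 Ca apfu

MgO: 8.14/40.304 = 0.20197 mol → 0.20197 mol Mg, 0.20197 mol O.
FeO: 16.39/71.844 = 0.22813 mol → 0.22813 mol Fe, 0.22813 mol O.
CaO: 23.96/56.077 = 0.42727 mol → 0.42727 mol Ca, 0.42727 mol O.
SiO2: 51.91/60.083 = 0.86397 mol → 0.86397 mol Si, 1.72794 mol O.
Total oxygen = 2.58531 mol. Normalization factor = 6/2.58531 = 2.32080.
Ca per 6 O = 0.42727 × 2.32080 = 0.992.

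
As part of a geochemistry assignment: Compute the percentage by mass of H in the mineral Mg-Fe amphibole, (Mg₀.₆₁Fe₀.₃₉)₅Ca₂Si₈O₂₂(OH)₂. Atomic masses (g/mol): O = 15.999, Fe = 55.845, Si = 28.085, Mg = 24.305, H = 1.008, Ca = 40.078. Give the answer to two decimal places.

0.23 weight percent

Molar mass of (Mg₀.₆₁Fe₀.₃₉)₅Ca₂Si₈O₂₂(OH)₂: 3.05×24.305 + 1.95×55.845 + 2×40.078 + 8×28.085 + 24×15.999 + 2×1.008 = 873.856 g/mol.
Mass of H per formula unit: 2 × 1.008 = 2.016 g.
Weight fraction H = 2.016 / 873.856 = 0.0023.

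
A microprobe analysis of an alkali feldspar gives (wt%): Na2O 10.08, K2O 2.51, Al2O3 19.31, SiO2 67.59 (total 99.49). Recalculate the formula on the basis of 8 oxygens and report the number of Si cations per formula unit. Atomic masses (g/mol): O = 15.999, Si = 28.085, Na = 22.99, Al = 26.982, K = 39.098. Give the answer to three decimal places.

2.993 Si apfu

Na2O (M=61.979): mol = 0.16264; Na = 0.32528, O = 0.16264.
K2O (M=94.195): mol = 0.02665; K = 0.05330, O = 0.02665.
Al2O3 (M=101.961): mol = 0.18939; Al = 0.37878, O = 0.56817.
SiO2 (M=60.083): mol = 1.12494; Si = 1.12494, O = 2.24988.
ΣO = 3.00734; factor = 8/ΣO = 2.66016.
Si apfu = 1.12494 × 2.66016 = 2.993.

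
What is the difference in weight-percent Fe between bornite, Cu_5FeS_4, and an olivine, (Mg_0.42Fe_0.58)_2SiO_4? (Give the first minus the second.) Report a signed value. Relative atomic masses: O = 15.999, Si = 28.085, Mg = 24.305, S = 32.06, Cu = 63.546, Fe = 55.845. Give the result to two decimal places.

-25.41 percentage points

First mineral: 55.845 g Fe in 501.815 g formula = 11.13 wt% Fe.
Second mineral: 64.780 g Fe in 177.277 g formula = 36.54 wt% Fe.
11.13% − 36.54% gives a difference of -25.41 percentage points.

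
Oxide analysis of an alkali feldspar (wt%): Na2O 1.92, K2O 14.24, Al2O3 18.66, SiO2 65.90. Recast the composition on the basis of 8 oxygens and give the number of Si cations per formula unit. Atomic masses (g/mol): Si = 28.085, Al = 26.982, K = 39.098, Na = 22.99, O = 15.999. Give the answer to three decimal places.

3.000 Si apfu

Na2O: 1.92/61.979 = 0.03098 mol → 0.06196 mol Na, 0.03098 mol O.
K2O: 14.24/94.195 = 0.15118 mol → 0.30236 mol K, 0.15118 mol O.
Al2O3: 18.66/101.961 = 0.18301 mol → 0.36602 mol Al, 0.54903 mol O.
SiO2: 65.90/60.083 = 1.09682 mol → 1.09682 mol Si, 2.19364 mol O.
Total oxygen = 2.92483 mol. Normalization factor = 8/2.92483 = 2.73520.
Si per 8 O = 1.09682 × 2.73520 = 3.000.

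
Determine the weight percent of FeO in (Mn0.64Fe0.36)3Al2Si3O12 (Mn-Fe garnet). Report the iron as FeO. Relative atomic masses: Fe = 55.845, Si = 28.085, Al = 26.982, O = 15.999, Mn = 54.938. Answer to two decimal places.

M((Mn0.64Fe0.36)3Al2Si3O12) = 496.001 g/mol; M(FeO) = 71.844 g/mol.
Moles FeO per formula unit = 1.08 Fe ÷ 1 = 1.0800.
FeO fraction = (1.0800 × 71.844) / 496.001 = 77.592/496.001 = 0.1564.

15.64 wt%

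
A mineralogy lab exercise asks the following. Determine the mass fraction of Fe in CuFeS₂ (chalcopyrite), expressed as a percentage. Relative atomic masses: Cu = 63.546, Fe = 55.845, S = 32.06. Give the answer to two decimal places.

M(CuFeS₂) = 183.511 g/mol.
Fe contributes 1 × 55.845 = 55.845 g per mole.
55.845/183.511 = 0.3043 → 30.43%.

30.43 mass %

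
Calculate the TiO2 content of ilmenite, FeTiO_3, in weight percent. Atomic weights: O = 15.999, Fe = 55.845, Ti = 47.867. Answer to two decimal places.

52.64 wt%

Formula mass = 151.709 g/mol.
1 Ti → 1.0000 mol TiO2 per formula unit; M(TiO2) = 79.865, so TiO2 mass = 79.865 g.
79.865/151.709 × 100 = 52.64 wt%.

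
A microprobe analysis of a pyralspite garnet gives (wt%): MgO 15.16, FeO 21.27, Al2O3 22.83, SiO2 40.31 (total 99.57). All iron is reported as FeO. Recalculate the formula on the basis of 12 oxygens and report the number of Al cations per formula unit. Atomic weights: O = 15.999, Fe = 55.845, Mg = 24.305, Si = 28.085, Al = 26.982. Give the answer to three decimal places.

2.001 Al apfu

MgO: 15.16/40.304 = 0.37614 mol → 0.37614 mol Mg, 0.37614 mol O.
FeO: 21.27/71.844 = 0.29606 mol → 0.29606 mol Fe, 0.29606 mol O.
Al2O3: 22.83/101.961 = 0.22391 mol → 0.44782 mol Al, 0.67173 mol O.
SiO2: 40.31/60.083 = 0.67091 mol → 0.67091 mol Si, 1.34182 mol O.
Total oxygen = 2.68575 mol. Normalization factor = 12/2.68575 = 4.46803.
Al per 12 O = 0.44782 × 4.46803 = 2.001.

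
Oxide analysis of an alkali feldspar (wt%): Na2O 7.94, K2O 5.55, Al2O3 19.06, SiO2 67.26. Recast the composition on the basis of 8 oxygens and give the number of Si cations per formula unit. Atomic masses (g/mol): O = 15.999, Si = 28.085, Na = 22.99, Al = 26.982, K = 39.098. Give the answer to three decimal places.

Na2O: 7.94/61.979 = 0.12811 mol → 0.25622 mol Na, 0.12811 mol O.
K2O: 5.55/94.195 = 0.05892 mol → 0.11784 mol K, 0.05892 mol O.
Al2O3: 19.06/101.961 = 0.18693 mol → 0.37386 mol Al, 0.56079 mol O.
SiO2: 67.26/60.083 = 1.11945 mol → 1.11945 mol Si, 2.23890 mol O.
Total oxygen = 2.98672 mol. Normalization factor = 8/2.98672 = 2.67852.
Si per 8 O = 1.11945 × 2.67852 = 2.998.

2.998 Si apfu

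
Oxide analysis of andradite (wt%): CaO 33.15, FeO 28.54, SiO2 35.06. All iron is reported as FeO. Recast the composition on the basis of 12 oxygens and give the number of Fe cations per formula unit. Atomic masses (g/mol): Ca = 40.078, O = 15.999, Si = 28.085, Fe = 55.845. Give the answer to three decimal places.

CaO: 33.15/56.077 = 0.59115 mol → 0.59115 mol Ca, 0.59115 mol O.
FeO: 28.54/71.844 = 0.39725 mol → 0.39725 mol Fe, 0.39725 mol O.
SiO2: 35.06/60.083 = 0.58353 mol → 0.58353 mol Si, 1.16706 mol O.
Total oxygen = 2.15546 mol. Normalization factor = 12/2.15546 = 5.56726.
Fe per 12 O = 0.39725 × 5.56726 = 2.212.

2.212 Fe apfu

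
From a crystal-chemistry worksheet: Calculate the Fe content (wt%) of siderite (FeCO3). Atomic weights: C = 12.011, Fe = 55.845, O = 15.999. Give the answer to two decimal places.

M(FeCO3) = 115.853 g/mol.
Fe contributes 1 × 55.845 = 55.845 g per mole.
55.845/115.853 = 0.4820 → 48.20%.

48.20 wt%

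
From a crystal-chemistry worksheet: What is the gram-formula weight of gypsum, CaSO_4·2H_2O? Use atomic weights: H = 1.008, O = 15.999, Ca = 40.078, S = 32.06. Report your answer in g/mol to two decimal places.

172.16 g/mol

Ca: 1 × 40.078 = 40.0780
S: 1 × 32.06 = 32.0600
O: 6 × 15.999 = 95.9940
H: 4 × 1.008 = 4.0320
Summing the contributions gives the formula mass.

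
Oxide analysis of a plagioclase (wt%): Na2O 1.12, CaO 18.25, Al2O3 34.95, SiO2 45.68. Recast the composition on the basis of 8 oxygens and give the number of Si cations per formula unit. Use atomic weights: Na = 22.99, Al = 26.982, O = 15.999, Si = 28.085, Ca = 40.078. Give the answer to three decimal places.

Na2O (M=61.979): mol = 0.01807; Na = 0.03614, O = 0.01807.
CaO (M=56.077): mol = 0.32545; Ca = 0.32545, O = 0.32545.
Al2O3 (M=101.961): mol = 0.34278; Al = 0.68556, O = 1.02834.
SiO2 (M=60.083): mol = 0.76028; Si = 0.76028, O = 1.52056.
ΣO = 2.89242; factor = 8/ΣO = 2.76585.
Si apfu = 0.76028 × 2.76585 = 2.103.

2.103 Si apfu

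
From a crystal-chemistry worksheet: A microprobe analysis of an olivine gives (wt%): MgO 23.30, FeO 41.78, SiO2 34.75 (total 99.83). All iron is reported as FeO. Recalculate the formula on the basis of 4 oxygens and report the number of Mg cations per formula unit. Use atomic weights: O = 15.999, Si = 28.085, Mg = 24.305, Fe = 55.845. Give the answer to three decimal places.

0.998 Mg apfu

23.30 wt% MgO ÷ 40.304 g/mol = 0.57811 mol, giving 0.57811 Mg and 0.57811 O.
41.78 wt% FeO ÷ 71.844 g/mol = 0.58154 mol, giving 0.58154 Fe and 0.58154 O.
34.75 wt% SiO2 ÷ 60.083 g/mol = 0.57837 mol, giving 0.57837 Si and 1.15674 O.
Oxygen sums to 2.31639; scaling by 4/2.31639 = 1.72682 puts the formula on 4 O.
Mg: 0.57811 × 1.72682 = 0.998 atoms per formula unit.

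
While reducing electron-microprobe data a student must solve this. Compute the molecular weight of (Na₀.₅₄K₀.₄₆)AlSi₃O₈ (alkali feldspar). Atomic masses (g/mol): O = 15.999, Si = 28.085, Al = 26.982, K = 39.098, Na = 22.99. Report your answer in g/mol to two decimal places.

M = 0.54×22.99 + 0.46×39.098 + 1×26.982 + 3×28.085 + 8×15.999

269.63 g/mol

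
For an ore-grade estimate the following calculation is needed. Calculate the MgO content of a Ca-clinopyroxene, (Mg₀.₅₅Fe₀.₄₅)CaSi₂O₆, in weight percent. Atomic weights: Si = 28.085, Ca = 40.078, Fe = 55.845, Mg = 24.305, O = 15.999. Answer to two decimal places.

9.61 wt%

Molar mass of (Mg₀.₅₅Fe₀.₄₅)CaSi₂O₆ = 0.55*24.305 + 0.45*55.845 + 1*40.078 + 2*28.085 + 6*15.999 = 230.740 g/mol.
Each formula unit contains 0.55 Mg, equivalent to 0.55/1 = 0.5500 mol MgO.
M(MgO) = 1×24.305 + 1×15.999 = 40.304 g/mol.
Mass of MgO per formula unit = 0.5500 × 40.304 = 22.167 g.
MgO wt% = 22.167 / 230.740 × 100 = 9.61%.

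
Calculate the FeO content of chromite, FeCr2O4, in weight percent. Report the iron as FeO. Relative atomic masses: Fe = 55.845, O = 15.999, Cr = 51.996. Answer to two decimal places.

32.10 wt%

M(FeCr2O4) = 223.833 g/mol; M(FeO) = 71.844 g/mol.
Moles FeO per formula unit = 1 Fe ÷ 1 = 1.0000.
FeO fraction = (1.0000 × 71.844) / 223.833 = 71.844/223.833 = 0.3210.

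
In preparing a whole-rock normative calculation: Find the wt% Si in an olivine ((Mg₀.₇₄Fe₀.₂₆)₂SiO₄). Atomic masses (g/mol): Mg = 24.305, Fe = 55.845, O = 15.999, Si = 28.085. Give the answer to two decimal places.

17.88 wt%

M((Mg₀.₇₄Fe₀.₂₆)₂SiO₄) = 157.092 g/mol.
Si contributes 1 × 28.085 = 28.085 g per mole.
28.085/157.092 = 0.1788 → 17.88%.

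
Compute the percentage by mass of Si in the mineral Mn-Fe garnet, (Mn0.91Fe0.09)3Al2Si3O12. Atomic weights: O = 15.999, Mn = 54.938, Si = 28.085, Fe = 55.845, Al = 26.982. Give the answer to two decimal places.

Molar mass of (Mn0.91Fe0.09)3Al2Si3O12: 2.73×54.938 + 0.27×55.845 + 2×26.982 + 3×28.085 + 12×15.999 = 495.266 g/mol.
Mass of Si per formula unit: 3 × 28.085 = 84.255 g.
Weight fraction Si = 84.255 / 495.266 = 0.1701.

17.01 wt%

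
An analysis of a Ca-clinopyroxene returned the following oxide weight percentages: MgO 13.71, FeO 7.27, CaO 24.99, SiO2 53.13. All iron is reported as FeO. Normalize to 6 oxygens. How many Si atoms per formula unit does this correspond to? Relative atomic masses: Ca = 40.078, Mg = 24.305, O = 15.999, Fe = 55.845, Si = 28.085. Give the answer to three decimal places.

MgO: 13.71/40.304 = 0.34016 mol → 0.34016 mol Mg, 0.34016 mol O.
FeO: 7.27/71.844 = 0.10119 mol → 0.10119 mol Fe, 0.10119 mol O.
CaO: 24.99/56.077 = 0.44564 mol → 0.44564 mol Ca, 0.44564 mol O.
SiO2: 53.13/60.083 = 0.88428 mol → 0.88428 mol Si, 1.76856 mol O.
Total oxygen = 2.65555 mol. Normalization factor = 6/2.65555 = 2.25942.
Si per 6 O = 0.88428 × 2.25942 = 1.998.

1.998 Si apfu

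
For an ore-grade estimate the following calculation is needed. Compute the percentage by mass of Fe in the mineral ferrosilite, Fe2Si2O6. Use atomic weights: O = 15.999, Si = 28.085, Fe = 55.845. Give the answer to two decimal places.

42.33 mass %

Molar mass of Fe2Si2O6: 2*55.845 + 2*28.085 + 6*15.999 = 263.854 g/mol.
Mass of Fe per formula unit: 2 × 55.845 = 111.690 g.
Weight fraction Fe = 111.690 / 263.854 = 0.4233.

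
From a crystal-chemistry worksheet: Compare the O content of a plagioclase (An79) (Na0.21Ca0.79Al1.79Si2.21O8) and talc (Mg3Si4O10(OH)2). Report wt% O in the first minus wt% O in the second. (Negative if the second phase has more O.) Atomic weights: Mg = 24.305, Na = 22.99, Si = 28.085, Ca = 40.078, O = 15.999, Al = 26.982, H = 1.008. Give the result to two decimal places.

First mineral: 127.992 g O in 274.847 g formula = 46.57 wt% O.
Second mineral: 191.988 g O in 379.259 g formula = 50.62 wt% O.
46.57% − 50.62% gives a difference of -4.05 percentage points.

-4.05 percentage points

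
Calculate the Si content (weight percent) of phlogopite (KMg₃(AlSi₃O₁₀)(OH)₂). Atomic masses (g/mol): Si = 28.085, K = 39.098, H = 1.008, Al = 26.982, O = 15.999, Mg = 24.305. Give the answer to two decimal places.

Formula mass = 1*39.098 + 3*24.305 + 1*26.982 + 3*28.085 + 12*15.999 + 2*1.008 = 417.254 g/mol, of which 84.255 g is Si.
So Si makes up 84.255/417.254 = 0.2019 of the mass, i.e. 20.19%.

20.19 weight percent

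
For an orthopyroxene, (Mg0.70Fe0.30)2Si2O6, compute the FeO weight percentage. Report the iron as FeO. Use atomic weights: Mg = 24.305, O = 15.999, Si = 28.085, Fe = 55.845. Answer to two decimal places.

19.62 wt%

Molar mass of (Mg0.70Fe0.30)2Si2O6 = 1.40·24.305 + 0.60·55.845 + 2·28.085 + 6·15.999 = 219.698 g/mol.
Each formula unit contains 0.60 Fe, equivalent to 0.60/1 = 0.6000 mol FeO.
M(FeO) = 1×55.845 + 1×15.999 = 71.844 g/mol.
Mass of FeO per formula unit = 0.6000 × 71.844 = 43.106 g.
FeO wt% = 43.106 / 219.698 × 100 = 19.62%.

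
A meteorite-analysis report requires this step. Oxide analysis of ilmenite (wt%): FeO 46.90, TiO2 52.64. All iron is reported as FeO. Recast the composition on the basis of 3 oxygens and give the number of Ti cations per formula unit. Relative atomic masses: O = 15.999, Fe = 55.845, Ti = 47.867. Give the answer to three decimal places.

FeO: 46.90/71.844 = 0.65280 mol → 0.65280 mol Fe, 0.65280 mol O.
TiO2: 52.64/79.865 = 0.65911 mol → 0.65911 mol Ti, 1.31822 mol O.
Total oxygen = 1.97102 mol. Normalization factor = 3/1.97102 = 1.52205.
Ti per 3 O = 0.65911 × 1.52205 = 1.003.

1.003 Ti apfu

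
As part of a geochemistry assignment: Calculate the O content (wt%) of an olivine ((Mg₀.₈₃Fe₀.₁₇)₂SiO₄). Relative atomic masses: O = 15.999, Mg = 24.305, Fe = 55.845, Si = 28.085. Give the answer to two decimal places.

42.27 wt%

M((Mg₀.₈₃Fe₀.₁₇)₂SiO₄) = 151.415 g/mol.
O contributes 4 × 15.999 = 63.996 g per mole.
63.996/151.415 = 0.4227 → 42.27%.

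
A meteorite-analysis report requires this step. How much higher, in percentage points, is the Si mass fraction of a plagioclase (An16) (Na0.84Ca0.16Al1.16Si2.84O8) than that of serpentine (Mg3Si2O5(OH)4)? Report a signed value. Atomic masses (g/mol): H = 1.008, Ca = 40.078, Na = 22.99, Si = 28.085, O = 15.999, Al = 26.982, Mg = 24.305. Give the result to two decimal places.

9.85 percentage points

M(Na0.84Ca0.16Al1.16Si2.84O8) = 264.777 g/mol, so wt% Si = 79.761/264.777 × 100 = 30.12%.
M(Mg3Si2O5(OH)4) = 277.108 g/mol, so wt% Si = 56.170/277.108 × 100 = 20.27%.
30.12 − 20.27 = 9.85 pp.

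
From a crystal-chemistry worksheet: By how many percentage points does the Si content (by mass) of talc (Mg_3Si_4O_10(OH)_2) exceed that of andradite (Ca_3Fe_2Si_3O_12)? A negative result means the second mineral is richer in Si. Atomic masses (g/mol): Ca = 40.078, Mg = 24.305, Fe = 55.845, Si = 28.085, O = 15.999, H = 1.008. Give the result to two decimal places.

M(Mg_3Si_4O_10(OH)_2) = 379.259 g/mol, so wt% Si = 112.340/379.259 × 100 = 29.62%.
M(Ca_3Fe_2Si_3O_12) = 508.167 g/mol, so wt% Si = 84.255/508.167 × 100 = 16.58%.
29.62 − 16.58 = 13.04 pp.

13.04 percentage points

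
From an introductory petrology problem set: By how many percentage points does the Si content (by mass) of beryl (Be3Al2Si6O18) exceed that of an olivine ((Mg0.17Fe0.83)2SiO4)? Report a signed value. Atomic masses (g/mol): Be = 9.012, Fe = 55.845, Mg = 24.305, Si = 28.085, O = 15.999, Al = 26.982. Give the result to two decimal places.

16.80 percentage points

M(Be3Al2Si6O18) = 537.492 g/mol, so wt% Si = 168.510/537.492 × 100 = 31.35%.
M((Mg0.17Fe0.83)2SiO4) = 193.047 g/mol, so wt% Si = 28.085/193.047 × 100 = 14.55%.
31.35 − 14.55 = 16.80 pp.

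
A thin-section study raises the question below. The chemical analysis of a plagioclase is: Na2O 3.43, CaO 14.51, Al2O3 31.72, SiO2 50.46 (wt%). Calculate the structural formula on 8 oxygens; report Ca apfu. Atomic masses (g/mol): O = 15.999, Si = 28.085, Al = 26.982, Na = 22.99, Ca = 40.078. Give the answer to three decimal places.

3.43 wt% Na2O ÷ 61.979 g/mol = 0.05534 mol, giving 0.11068 Na and 0.05534 O.
14.51 wt% CaO ÷ 56.077 g/mol = 0.25875 mol, giving 0.25875 Ca and 0.25875 O.
31.72 wt% Al2O3 ÷ 101.961 g/mol = 0.31110 mol, giving 0.62220 Al and 0.93330 O.
50.46 wt% SiO2 ÷ 60.083 g/mol = 0.83984 mol, giving 0.83984 Si and 1.67968 O.
Oxygen sums to 2.92707; scaling by 8/2.92707 = 2.73311 puts the formula on 8 O.
Ca: 0.25875 × 2.73311 = 0.707 atoms per formula unit.

0.707 Ca apfu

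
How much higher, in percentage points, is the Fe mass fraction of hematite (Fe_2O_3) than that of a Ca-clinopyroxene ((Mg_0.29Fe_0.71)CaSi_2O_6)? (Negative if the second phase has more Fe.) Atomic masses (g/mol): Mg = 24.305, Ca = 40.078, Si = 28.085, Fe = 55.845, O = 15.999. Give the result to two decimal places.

53.35 percentage points

Fe in Fe_2O_3: molar mass 159.687 g/mol; 2×55.845 = 111.690 g → 69.94 wt%.
Fe in (Mg_0.29Fe_0.71)CaSi_2O_6: molar mass 238.940 g/mol; 0.71×55.845 = 39.650 g → 16.59 wt%.
Difference = 69.94 − 16.59 = 53.35 percentage points.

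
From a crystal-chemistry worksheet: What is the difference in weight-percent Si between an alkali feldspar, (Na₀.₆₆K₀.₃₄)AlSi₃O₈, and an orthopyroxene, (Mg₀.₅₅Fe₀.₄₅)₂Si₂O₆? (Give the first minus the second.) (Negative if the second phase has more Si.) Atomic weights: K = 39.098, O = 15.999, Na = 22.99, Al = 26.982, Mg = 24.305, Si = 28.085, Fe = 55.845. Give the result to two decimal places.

6.96 percentage points

Si in (Na₀.₆₆K₀.₃₄)AlSi₃O₈: molar mass 267.696 g/mol; 3×28.085 = 84.255 g → 31.47 wt%.
Si in (Mg₀.₅₅Fe₀.₄₅)₂Si₂O₆: molar mass 229.160 g/mol; 2×28.085 = 56.170 g → 24.51 wt%.
Difference = 31.47 − 24.51 = 6.96 percentage points.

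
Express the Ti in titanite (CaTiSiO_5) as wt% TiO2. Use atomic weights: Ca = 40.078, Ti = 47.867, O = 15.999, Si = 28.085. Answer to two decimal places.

Formula mass = 196.025 g/mol.
1 Ti → 1.0000 mol TiO2 per formula unit; M(TiO2) = 79.865, so TiO2 mass = 79.865 g.
79.865/196.025 × 100 = 40.74 wt%.

40.74 wt%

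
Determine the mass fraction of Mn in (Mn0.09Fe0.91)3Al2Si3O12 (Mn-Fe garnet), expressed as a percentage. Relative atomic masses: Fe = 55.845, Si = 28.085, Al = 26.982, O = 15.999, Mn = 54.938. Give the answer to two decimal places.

Formula mass = 0.27*54.938 + 2.73*55.845 + 2*26.982 + 3*28.085 + 12*15.999 = 497.497 g/mol, of which 14.833 g is Mn.
So Mn makes up 14.833/497.497 = 0.0298 of the mass, i.e. 2.98%.

2.98 mass %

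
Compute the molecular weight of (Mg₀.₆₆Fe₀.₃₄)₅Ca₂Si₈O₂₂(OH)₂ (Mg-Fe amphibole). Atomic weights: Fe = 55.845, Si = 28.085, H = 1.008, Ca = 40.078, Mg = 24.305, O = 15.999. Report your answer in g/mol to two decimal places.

M = 3.30(24.305) + 1.70(55.845) + 2(40.078) + 8(28.085) + 24(15.999) + 2(1.008)

865.97 g/mol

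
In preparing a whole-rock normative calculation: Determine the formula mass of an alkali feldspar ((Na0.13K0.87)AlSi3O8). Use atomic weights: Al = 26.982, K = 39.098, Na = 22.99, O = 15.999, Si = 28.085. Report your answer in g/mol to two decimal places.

276.23 g/mol

The formula mass is the sum 0.13(22.99) + 0.87(39.098) + 1(26.982) + 3(28.085) + 8(15.999).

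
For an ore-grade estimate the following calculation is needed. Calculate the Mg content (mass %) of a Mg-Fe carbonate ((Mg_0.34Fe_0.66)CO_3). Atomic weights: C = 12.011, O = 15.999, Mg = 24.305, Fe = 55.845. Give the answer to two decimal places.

Formula mass = 0.34*24.305 + 0.66*55.845 + 1*12.011 + 3*15.999 = 105.129 g/mol, of which 8.264 g is Mg.
So Mg makes up 8.264/105.129 = 0.0786 of the mass, i.e. 7.86%.

7.86 mass %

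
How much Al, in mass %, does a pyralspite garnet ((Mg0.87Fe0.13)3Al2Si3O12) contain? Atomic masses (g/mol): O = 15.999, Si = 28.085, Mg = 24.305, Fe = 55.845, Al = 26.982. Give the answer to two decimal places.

12.99 mass %

Molar mass of (Mg0.87Fe0.13)3Al2Si3O12: 2.61*24.305 + 0.39*55.845 + 2*26.982 + 3*28.085 + 12*15.999 = 415.423 g/mol.
Mass of Al per formula unit: 2 × 26.982 = 53.964 g.
Weight fraction Al = 53.964 / 415.423 = 0.1299.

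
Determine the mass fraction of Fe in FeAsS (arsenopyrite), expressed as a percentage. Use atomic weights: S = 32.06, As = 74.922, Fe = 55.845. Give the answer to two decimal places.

M(FeAsS) = 162.827 g/mol.
Fe contributes 1 × 55.845 = 55.845 g per mole.
55.845/162.827 = 0.3430 → 34.30%.

34.30 weight percent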